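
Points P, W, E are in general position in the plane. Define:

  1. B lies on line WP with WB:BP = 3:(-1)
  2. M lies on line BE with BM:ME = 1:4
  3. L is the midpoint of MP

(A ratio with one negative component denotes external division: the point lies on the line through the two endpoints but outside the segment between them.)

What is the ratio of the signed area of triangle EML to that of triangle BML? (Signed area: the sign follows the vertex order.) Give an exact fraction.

Assign P = (0, 0), W = (1, 0), E = (0, 1) — the answer is frame-independent, so this choice is without loss of generality.
1. B lies on line WP with WB:BP = 3:(-1) ⇒ B = (-1/2, 0)
2. M lies on line BE with BM:ME = 1:4 ⇒ M = (-2/5, 1/5)
3. L is the midpoint of MP ⇒ L = (-1/5, 1/10)
2·[EML] = 1/5, 2·[BML] = -1/20
[EML]:[BML] = 1/5:-1/20 = -4

[EML]:[BML] = -4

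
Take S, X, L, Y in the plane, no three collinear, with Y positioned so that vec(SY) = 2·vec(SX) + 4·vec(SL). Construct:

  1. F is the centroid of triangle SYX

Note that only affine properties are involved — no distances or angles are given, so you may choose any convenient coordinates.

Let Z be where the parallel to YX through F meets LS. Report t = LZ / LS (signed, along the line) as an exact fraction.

t = 11/3

Work in coordinates with S = (0, 0), X = (1, 0), L = (0, 1), Y = (2, 4).
1. F is the centroid of triangle SYX ⇒ F = (1, 4/3)
through F parallel to YX: direction (-1, -4); meets LS at Z = (0, -8/3)
Z = L + t·(S−L) with t = 11/3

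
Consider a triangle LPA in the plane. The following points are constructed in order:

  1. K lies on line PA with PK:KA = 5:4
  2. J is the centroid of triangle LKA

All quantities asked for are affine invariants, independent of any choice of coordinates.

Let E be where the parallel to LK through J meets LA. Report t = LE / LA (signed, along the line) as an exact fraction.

t = 1/3

Work in coordinates with L = (0, 0), P = (1, 0), A = (0, 1).
1. K lies on line PA with PK:KA = 5:4 ⇒ K = (4/9, 5/9)
2. J is the centroid of triangle LKA ⇒ J = (4/27, 14/27)
through J parallel to LK: direction (4/9, 5/9); meets LA at E = (0, 1/3)
E = L + t·(A−L) with t = 1/3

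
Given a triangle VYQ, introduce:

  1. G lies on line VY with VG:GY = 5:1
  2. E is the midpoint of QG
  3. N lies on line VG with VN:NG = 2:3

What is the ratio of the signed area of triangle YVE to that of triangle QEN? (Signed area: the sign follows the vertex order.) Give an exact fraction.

[YVE]:[QEN] = 2

Set V = (0, 0), Y = (1, 0), Q = (0, 1); any affine frame gives the same invariant.
1. G lies on line VY with VG:GY = 5:1 ⇒ G = (5/6, 0)
2. E is the midpoint of QG ⇒ E = (5/12, 1/2)
3. N lies on line VG with VN:NG = 2:3 ⇒ N = (1/3, 0)
2·[YVE] = -1/2, 2·[QEN] = -1/4
[YVE]:[QEN] = -1/2:-1/4 = 2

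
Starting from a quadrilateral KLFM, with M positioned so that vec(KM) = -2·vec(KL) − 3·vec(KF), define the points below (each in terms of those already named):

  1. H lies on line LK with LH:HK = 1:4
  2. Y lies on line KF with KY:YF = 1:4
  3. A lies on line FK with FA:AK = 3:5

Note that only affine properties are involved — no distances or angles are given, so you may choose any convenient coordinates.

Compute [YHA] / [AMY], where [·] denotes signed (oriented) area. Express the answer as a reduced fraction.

Assign K = (0, 0), L = (1, 0), F = (0, 1), M = (-2, -3) — the answer is frame-independent, so this choice is without loss of generality.
1. H lies on line LK with LH:HK = 1:4 ⇒ H = (4/5, 0)
2. Y lies on line KF with KY:YF = 1:4 ⇒ Y = (0, 1/5)
3. A lies on line FK with FA:AK = 3:5 ⇒ A = (0, 5/8)
2·[YHA] = 17/50, 2·[AMY] = 17/20
[YHA]:[AMY] = 17/50:17/20 = 2/5

[YHA]:[AMY] = 2/5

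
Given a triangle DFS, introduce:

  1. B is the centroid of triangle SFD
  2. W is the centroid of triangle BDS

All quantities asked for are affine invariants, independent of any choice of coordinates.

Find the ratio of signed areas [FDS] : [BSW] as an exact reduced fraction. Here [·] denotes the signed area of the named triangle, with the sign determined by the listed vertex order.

[FDS]:[BSW] = -9

Assign D = (0, 0), F = (1, 0), S = (0, 1) — the answer is frame-independent, so this choice is without loss of generality.
1. B is the centroid of triangle SFD ⇒ B = (1/3, 1/3)
2. W is the centroid of triangle BDS ⇒ W = (1/9, 4/9)
2·[FDS] = -1, 2·[BSW] = 1/9
[FDS]:[BSW] = -1:1/9 = -9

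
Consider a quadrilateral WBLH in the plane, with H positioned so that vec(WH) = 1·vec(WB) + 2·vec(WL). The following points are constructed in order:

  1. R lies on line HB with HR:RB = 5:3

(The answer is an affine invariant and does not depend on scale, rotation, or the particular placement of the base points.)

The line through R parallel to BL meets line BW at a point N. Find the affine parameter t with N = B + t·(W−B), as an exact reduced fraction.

Work in coordinates with W = (0, 0), B = (1, 0), L = (0, 1), H = (1, 2).
1. R lies on line HB with HR:RB = 5:3 ⇒ R = (1, 3/4)
through R parallel to BL: direction (-1, 1); meets BW at N = (7/4, 0)
N = B + t·(W−B) with t = -3/4

t = -3/4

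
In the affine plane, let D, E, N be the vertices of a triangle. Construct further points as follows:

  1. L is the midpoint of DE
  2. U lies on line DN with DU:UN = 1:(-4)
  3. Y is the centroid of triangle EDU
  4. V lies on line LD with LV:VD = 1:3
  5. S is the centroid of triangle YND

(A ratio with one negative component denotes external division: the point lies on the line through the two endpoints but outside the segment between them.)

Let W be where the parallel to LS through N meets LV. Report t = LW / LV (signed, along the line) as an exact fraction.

t = -13/2

Work in coordinates with D = (0, 0), E = (1, 0), N = (0, 1).
1. L is the midpoint of DE ⇒ L = (1/2, 0)
2. U lies on line DN with DU:UN = 1:(-4) ⇒ U = (0, -1/3)
3. Y is the centroid of triangle EDU ⇒ Y = (1/3, -1/9)
4. V lies on line LD with LV:VD = 1:3 ⇒ V = (3/8, 0)
5. S is the centroid of triangle YND ⇒ S = (1/9, 8/27)
through N parallel to LS: direction (-7/18, 8/27); meets LV at W = (21/16, 0)
W = L + t·(V−L) with t = -13/2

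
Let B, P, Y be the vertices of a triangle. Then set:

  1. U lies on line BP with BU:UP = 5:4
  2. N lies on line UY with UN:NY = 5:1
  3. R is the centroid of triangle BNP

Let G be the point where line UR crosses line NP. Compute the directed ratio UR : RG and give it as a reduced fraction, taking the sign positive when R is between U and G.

Work in coordinates with B = (0, 0), P = (1, 0), Y = (0, 1).
1. U lies on line BP with BU:UP = 5:4 ⇒ U = (5/9, 0)
2. N lies on line UY with UN:NY = 5:1 ⇒ N = (5/54, 5/6)
3. R is the centroid of triangle BNP ⇒ R = (59/162, 5/18)
line UR meets NP at G = (-17/81, 10/9)
R = U + t·(G−U) with t = 1/4, so UR:RG = 1/4:3/4

UR:RG = 1/3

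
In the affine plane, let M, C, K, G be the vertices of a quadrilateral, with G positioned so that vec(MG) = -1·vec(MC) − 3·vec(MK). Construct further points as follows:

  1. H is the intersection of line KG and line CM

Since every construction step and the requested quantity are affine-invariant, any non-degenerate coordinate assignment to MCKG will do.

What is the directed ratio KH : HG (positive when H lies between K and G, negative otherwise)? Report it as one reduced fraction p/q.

KH:HG = 1/3

Set M = (0, 0), C = (1, 0), K = (0, 1), G = (-1, -3); any affine frame gives the same invariant.
1. H is the intersection of line KG and line CM ⇒ H = (-1/4, 0)
H = K + t·(G−K) with t = 1/4, so KH:HG = t:(1−t) = 1/4:3/4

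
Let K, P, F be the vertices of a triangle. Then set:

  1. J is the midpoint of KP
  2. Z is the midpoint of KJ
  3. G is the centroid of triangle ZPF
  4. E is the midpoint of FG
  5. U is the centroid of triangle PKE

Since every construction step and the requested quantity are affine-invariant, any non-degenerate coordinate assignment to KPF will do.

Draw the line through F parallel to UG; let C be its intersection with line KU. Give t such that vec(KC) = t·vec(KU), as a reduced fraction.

t = -1/3

Choose coordinates K = (0, 0), P = (1, 0), F = (0, 1).
1. J is the midpoint of KP ⇒ J = (1/2, 0)
2. Z is the midpoint of KJ ⇒ Z = (1/4, 0)
3. G is the centroid of triangle ZPF ⇒ G = (5/12, 1/3)
4. E is the midpoint of FG ⇒ E = (5/24, 2/3)
5. U is the centroid of triangle PKE ⇒ U = (29/72, 2/9)
through F parallel to UG: direction (1/72, 1/9); meets KU at C = (-29/216, -2/27)
C = K + t·(U−K) with t = -1/3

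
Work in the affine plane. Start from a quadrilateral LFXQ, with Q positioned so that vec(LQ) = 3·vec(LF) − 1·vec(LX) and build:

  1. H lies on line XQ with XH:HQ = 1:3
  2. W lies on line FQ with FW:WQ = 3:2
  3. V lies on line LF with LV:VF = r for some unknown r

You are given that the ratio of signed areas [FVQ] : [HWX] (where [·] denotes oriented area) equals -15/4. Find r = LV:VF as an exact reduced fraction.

r = 5/3

Work in coordinates with L = (0, 0), F = (1, 0), X = (0, 1), Q = (3, -1).
1. H lies on line XQ with XH:HQ = 1:3 ⇒ H = (3/4, 1/2)
2. W lies on line FQ with FW:WQ = 3:2 ⇒ W = (11/5, -3/5)
3. With LV:VF = r, write λ = r/(r+1) so V = L + λ·(F−L); V is affine-linear in λ
Every point depending on V is an affine combination of V and λ-independent points, so each such coordinate is linear in λ; the λ² term in each signed area is a multiple of (F−L)×(F−L) = 0, so 2·[FVQ] and 2·[HWX] are each linear in λ. Evaluating at λ=0 and λ=1:
  2·[FVQ] = −λ + 1,   2·[HWX] = -1/10
So [FVQ]:[HWX] = (−λ + 1) / (-1/10). Setting this equal to -15/4:
  −λ + 1 = -15/4·(-1/10)  ⇒  λ = 5/8
Then r = λ/(1−λ) = (5/8)/(3/8) = 5/3. Check: with r = 5/3, V = (5/8, 0) and [FVQ]:[HWX] = -15/4 as required.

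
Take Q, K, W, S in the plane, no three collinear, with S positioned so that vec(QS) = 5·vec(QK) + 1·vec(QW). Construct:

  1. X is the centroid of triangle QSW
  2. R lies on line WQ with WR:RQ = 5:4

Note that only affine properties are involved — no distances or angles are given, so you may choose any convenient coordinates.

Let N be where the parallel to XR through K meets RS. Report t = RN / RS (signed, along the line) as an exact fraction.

Set Q = (0, 0), K = (1, 0), W = (0, 1), S = (5, 1); any affine frame gives the same invariant.
1. X is the centroid of triangle QSW ⇒ X = (5/3, 2/3)
2. R lies on line WQ with WR:RQ = 5:4 ⇒ R = (0, 4/9)
through K parallel to XR: direction (-5/3, -2/9); meets RS at N = (26, 10/3)
N = R + t·(S−R) with t = 26/5

t = 26/5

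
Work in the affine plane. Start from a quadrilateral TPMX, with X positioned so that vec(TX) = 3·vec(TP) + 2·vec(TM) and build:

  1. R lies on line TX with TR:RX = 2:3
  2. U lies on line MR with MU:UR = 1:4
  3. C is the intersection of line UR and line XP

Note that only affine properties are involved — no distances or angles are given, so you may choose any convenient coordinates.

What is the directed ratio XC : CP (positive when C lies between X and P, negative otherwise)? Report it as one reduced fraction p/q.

XC:CP = 9/5

Work in coordinates with T = (0, 0), P = (1, 0), M = (0, 1), X = (3, 2).
1. R lies on line TX with TR:RX = 2:3 ⇒ R = (6/5, 4/5)
2. U lies on line MR with MU:UR = 1:4 ⇒ U = (6/25, 24/25)
3. C is the intersection of line UR and line XP ⇒ C = (12/7, 5/7)
C = X + t·(P−X) with t = 9/14, so XC:CP = t:(1−t) = 9/14:5/14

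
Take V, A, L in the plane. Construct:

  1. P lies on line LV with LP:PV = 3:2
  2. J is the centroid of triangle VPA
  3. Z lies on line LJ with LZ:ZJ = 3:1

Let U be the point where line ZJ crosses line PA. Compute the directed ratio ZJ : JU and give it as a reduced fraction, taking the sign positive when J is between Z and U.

Set V = (0, 0), A = (1, 0), L = (0, 1); any affine frame gives the same invariant.
1. P lies on line LV with LP:PV = 3:2 ⇒ P = (0, 2/5)
2. J is the centroid of triangle VPA ⇒ J = (1/3, 2/15)
3. Z lies on line LJ with LZ:ZJ = 3:1 ⇒ Z = (1/4, 7/20)
line ZJ meets PA at U = (3/11, 16/55)
J = Z + t·(U−Z) with t = 11/3, so ZJ:JU = 11/3:-8/3

ZJ:JU = -11/8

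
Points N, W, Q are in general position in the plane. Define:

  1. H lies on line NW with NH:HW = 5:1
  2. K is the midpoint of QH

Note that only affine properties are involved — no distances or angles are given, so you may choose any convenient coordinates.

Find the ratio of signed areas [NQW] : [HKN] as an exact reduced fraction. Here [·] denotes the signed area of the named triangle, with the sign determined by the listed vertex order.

Assign N = (0, 0), W = (1, 0), Q = (0, 1) — the answer is frame-independent, so this choice is without loss of generality.
1. H lies on line NW with NH:HW = 5:1 ⇒ H = (5/6, 0)
2. K is the midpoint of QH ⇒ K = (5/12, 1/2)
2·[NQW] = -1, 2·[HKN] = 5/12
[NQW]:[HKN] = -1:5/12 = -12/5

[NQW]:[HKN] = -12/5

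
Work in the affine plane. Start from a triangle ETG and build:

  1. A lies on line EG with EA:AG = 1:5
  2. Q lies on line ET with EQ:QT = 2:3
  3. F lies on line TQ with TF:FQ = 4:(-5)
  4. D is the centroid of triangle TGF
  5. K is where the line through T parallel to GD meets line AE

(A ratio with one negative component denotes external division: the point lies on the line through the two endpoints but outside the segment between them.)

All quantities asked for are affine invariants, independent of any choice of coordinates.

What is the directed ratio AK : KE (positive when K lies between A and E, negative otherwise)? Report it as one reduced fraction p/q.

Assign E = (0, 0), T = (1, 0), G = (0, 1) — the answer is frame-independent, so this choice is without loss of generality.
1. A lies on line EG with EA:AG = 1:5 ⇒ A = (0, 1/6)
2. Q lies on line ET with EQ:QT = 2:3 ⇒ Q = (2/5, 0)
3. F lies on line TQ with TF:FQ = 4:(-5) ⇒ F = (17/5, 0)
4. D is the centroid of triangle TGF ⇒ D = (22/15, 1/3)
5. K is where the line through T parallel to GD meets line AE ⇒ K = (0, 5/11)
K = A + t·(E−A) with t = -19/11, so AK:KE = t:(1−t) = -19/11:30/11

AK:KE = -19/30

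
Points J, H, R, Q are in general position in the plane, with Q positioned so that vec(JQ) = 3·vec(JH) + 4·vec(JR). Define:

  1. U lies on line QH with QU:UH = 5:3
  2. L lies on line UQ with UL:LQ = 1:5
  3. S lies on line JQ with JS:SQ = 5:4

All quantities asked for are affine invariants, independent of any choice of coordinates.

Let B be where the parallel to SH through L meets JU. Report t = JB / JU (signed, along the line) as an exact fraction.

t = 83/78

Work in coordinates with J = (0, 0), H = (1, 0), R = (0, 1), Q = (3, 4).
1. U lies on line QH with QU:UH = 5:3 ⇒ U = (7/4, 3/2)
2. L lies on line UQ with UL:LQ = 1:5 ⇒ L = (47/24, 23/12)
3. S lies on line JQ with JS:SQ = 5:4 ⇒ S = (5/3, 20/9)
through L parallel to SH: direction (-2/3, -20/9); meets JU at B = (581/312, 83/52)
B = J + t·(U−J) with t = 83/78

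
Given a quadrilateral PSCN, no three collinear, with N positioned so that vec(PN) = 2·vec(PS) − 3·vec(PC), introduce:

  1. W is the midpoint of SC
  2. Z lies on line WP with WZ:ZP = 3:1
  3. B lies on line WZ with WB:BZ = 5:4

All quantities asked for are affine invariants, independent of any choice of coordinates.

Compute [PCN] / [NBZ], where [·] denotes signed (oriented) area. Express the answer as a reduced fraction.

Work in coordinates with P = (0, 0), S = (1, 0), C = (0, 1), N = (2, -3).
1. W is the midpoint of SC ⇒ W = (1/2, 1/2)
2. Z lies on line WP with WZ:ZP = 3:1 ⇒ Z = (1/8, 1/8)
3. B lies on line WZ with WB:BZ = 5:4 ⇒ B = (7/24, 7/24)
2·[PCN] = -2, 2·[NBZ] = 5/6
[PCN]:[NBZ] = -2:5/6 = -12/5

[PCN]:[NBZ] = -12/5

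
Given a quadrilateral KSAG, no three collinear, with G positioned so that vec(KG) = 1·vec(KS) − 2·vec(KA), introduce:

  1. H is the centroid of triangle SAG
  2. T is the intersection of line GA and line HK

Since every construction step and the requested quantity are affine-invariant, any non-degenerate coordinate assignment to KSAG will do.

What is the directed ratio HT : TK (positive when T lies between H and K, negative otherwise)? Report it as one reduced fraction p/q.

HT:TK = 2/3

Assign K = (0, 0), S = (1, 0), A = (0, 1), G = (1, -2) — the answer is frame-independent, so this choice is without loss of generality.
1. H is the centroid of triangle SAG ⇒ H = (2/3, -1/3)
2. T is the intersection of line GA and line HK ⇒ T = (2/5, -1/5)
T = H + t·(K−H) with t = 2/5, so HT:TK = t:(1−t) = 2/5:3/5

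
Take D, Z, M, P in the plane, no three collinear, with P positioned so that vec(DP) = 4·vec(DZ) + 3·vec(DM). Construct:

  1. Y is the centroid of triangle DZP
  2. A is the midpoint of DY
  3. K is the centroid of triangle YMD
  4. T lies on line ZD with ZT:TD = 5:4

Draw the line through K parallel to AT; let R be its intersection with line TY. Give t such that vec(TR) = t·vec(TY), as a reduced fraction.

Set D = (0, 0), Z = (1, 0), M = (0, 1), P = (4, 3); any affine frame gives the same invariant.
1. Y is the centroid of triangle DZP ⇒ Y = (5/3, 1)
2. A is the midpoint of DY ⇒ A = (5/6, 1/2)
3. K is the centroid of triangle YMD ⇒ K = (5/9, 2/3)
4. T lies on line ZD with ZT:TD = 5:4 ⇒ T = (4/9, 0)
through K parallel to AT: direction (-7/18, -1/2); meets TY at R = (-73/108, -11/12)
R = T + t·(Y−T) with t = -11/12

t = -11/12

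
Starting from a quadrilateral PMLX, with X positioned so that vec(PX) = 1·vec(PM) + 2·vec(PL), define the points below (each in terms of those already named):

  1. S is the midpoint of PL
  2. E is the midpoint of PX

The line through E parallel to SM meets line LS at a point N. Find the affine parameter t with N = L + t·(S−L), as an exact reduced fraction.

t = -1/2

Set P = (0, 0), M = (1, 0), L = (0, 1), X = (1, 2); any affine frame gives the same invariant.
1. S is the midpoint of PL ⇒ S = (0, 1/2)
2. E is the midpoint of PX ⇒ E = (1/2, 1)
through E parallel to SM: direction (1, -1/2); meets LS at N = (0, 5/4)
N = L + t·(S−L) with t = -1/2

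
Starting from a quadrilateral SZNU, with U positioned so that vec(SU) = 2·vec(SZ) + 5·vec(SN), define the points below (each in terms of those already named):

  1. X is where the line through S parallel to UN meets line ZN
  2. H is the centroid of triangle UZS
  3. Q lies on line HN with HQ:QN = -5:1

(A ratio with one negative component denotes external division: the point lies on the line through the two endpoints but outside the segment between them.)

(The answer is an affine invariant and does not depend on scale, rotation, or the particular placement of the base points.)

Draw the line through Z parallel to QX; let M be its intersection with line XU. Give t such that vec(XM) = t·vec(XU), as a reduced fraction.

t = -10/101

Choose coordinates S = (0, 0), Z = (1, 0), N = (0, 1), U = (2, 5).
1. X is where the line through S parallel to UN meets line ZN ⇒ X = (1/3, 2/3)
2. H is the centroid of triangle UZS ⇒ H = (1, 5/3)
3. Q lies on line HN with HQ:QN = -5:1 ⇒ Q = (-1/4, 5/6)
through Z parallel to QX: direction (7/12, -1/6); meets XU at M = (17/101, 24/101)
M = X + t·(U−X) with t = -10/101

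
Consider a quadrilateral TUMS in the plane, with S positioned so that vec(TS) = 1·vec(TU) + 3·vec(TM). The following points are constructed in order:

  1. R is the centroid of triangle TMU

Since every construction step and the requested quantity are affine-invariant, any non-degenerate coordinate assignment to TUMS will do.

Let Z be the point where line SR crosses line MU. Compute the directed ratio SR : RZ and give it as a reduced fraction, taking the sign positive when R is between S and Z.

Set T = (0, 0), U = (1, 0), M = (0, 1), S = (1, 3); any affine frame gives the same invariant.
1. R is the centroid of triangle TMU ⇒ R = (1/3, 1/3)
line SR meets MU at Z = (2/5, 3/5)
R = S + t·(Z−S) with t = 10/9, so SR:RZ = 10/9:-1/9

SR:RZ = -10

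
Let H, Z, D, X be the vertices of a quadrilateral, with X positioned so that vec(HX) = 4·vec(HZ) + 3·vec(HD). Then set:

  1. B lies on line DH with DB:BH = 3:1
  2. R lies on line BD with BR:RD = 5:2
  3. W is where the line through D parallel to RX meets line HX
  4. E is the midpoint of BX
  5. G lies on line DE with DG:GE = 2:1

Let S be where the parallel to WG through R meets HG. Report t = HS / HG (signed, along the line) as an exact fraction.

Choose coordinates H = (0, 0), Z = (1, 0), D = (0, 1), X = (4, 3).
1. B lies on line DH with DB:BH = 3:1 ⇒ B = (0, 1/4)
2. R lies on line BD with BR:RD = 5:2 ⇒ R = (0, 11/14)
3. W is where the line through D parallel to RX meets line HX ⇒ W = (56/11, 42/11)
4. E is the midpoint of BX ⇒ E = (2, 13/8)
5. G lies on line DE with DG:GE = 2:1 ⇒ G = (4/3, 17/12)
through R parallel to WG: direction (-124/33, -317/132); meets HG at S = (1364/735, 5797/2940)
S = H + t·(G−H) with t = 341/245

t = 341/245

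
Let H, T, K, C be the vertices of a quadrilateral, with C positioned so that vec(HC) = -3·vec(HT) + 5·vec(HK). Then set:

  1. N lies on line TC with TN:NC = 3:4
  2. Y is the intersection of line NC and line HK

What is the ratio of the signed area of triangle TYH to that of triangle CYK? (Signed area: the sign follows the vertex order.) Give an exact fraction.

Set H = (0, 0), T = (1, 0), K = (0, 1), C = (-3, 5); any affine frame gives the same invariant.
1. N lies on line TC with TN:NC = 3:4 ⇒ N = (-5/7, 15/7)
2. Y is the intersection of line NC and line HK ⇒ Y = (0, 5/4)
2·[TYH] = 5/4, 2·[CYK] = -3/4
[TYH]:[CYK] = 5/4:-3/4 = -5/3

[TYH]:[CYK] = -5/3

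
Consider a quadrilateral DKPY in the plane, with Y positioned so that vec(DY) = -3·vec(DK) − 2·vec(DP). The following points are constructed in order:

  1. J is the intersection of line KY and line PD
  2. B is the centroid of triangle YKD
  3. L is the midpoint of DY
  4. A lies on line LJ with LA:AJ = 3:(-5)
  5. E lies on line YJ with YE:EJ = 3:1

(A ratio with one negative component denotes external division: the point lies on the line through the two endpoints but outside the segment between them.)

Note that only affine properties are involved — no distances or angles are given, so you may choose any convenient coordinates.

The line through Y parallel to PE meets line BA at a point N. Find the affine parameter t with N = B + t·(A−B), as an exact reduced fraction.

Work in coordinates with D = (0, 0), K = (1, 0), P = (0, 1), Y = (-3, -2).
1. J is the intersection of line KY and line PD ⇒ J = (0, -1/2)
2. B is the centroid of triangle YKD ⇒ B = (-2/3, -2/3)
3. L is the midpoint of DY ⇒ L = (-3/2, -1)
4. A lies on line LJ with LA:AJ = 3:(-5) ⇒ A = (-15/4, -7/4)
5. E lies on line YJ with YE:EJ = 3:1 ⇒ E = (-3/4, -7/8)
through Y parallel to PE: direction (-3/4, -15/8); meets BA at N = (-439/159, -223/159)
N = B + t·(A−B) with t = 36/53

t = 36/53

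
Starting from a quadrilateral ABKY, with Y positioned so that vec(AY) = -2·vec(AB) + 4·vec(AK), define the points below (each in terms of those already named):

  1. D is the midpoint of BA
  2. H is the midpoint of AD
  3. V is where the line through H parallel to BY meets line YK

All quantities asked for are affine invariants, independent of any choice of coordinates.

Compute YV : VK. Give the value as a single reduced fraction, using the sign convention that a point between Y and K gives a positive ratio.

YV:VK = -3/2

Assign A = (0, 0), B = (1, 0), K = (0, 1), Y = (-2, 4) — the answer is frame-independent, so this choice is without loss of generality.
1. D is the midpoint of BA ⇒ D = (1/2, 0)
2. H is the midpoint of AD ⇒ H = (1/4, 0)
3. V is where the line through H parallel to BY meets line YK ⇒ V = (4, -5)
V = Y + t·(K−Y) with t = 3, so YV:VK = t:(1−t) = 3:-2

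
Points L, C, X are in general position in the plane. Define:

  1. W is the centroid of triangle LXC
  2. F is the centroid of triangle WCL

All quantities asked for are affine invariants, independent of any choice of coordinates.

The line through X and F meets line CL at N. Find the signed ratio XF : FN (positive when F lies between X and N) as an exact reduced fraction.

Work in coordinates with L = (0, 0), C = (1, 0), X = (0, 1).
1. W is the centroid of triangle LXC ⇒ W = (1/3, 1/3)
2. F is the centroid of triangle WCL ⇒ F = (4/9, 1/9)
line XF meets CL at N = (1/2, 0)
F = X + t·(N−X) with t = 8/9, so XF:FN = 8/9:1/9

XF:FN = 8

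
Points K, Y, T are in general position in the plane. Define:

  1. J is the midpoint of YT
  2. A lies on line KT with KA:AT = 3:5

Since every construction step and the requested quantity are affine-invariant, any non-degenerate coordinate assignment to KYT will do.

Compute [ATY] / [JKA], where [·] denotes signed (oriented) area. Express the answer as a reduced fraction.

[ATY]:[JKA] = 10/3

Work in coordinates with K = (0, 0), Y = (1, 0), T = (0, 1).
1. J is the midpoint of YT ⇒ J = (1/2, 1/2)
2. A lies on line KT with KA:AT = 3:5 ⇒ A = (0, 3/8)
2·[ATY] = -5/8, 2·[JKA] = -3/16
[ATY]:[JKA] = -5/8:-3/16 = 10/3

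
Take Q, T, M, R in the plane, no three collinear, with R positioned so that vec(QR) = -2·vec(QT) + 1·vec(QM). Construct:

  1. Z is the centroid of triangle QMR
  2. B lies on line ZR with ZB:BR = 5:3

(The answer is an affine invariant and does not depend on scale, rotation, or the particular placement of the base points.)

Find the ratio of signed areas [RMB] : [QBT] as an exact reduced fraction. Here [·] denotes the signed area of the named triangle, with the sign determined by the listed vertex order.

[RMB]:[QBT] = 2/7

Work in coordinates with Q = (0, 0), T = (1, 0), M = (0, 1), R = (-2, 1).
1. Z is the centroid of triangle QMR ⇒ Z = (-2/3, 2/3)
2. B lies on line ZR with ZB:BR = 5:3 ⇒ B = (-3/2, 7/8)
2·[RMB] = -1/4, 2·[QBT] = -7/8
[RMB]:[QBT] = -1/4:-7/8 = 2/7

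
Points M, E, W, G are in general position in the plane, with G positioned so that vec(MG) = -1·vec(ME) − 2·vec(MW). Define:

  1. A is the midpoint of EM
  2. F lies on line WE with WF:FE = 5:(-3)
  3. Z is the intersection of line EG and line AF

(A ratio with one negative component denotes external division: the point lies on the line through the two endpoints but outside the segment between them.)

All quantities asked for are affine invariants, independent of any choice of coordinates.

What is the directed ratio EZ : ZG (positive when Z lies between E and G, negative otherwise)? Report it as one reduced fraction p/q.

EZ:ZG = 3/25

Choose coordinates M = (0, 0), E = (1, 0), W = (0, 1), G = (-1, -2).
1. A is the midpoint of EM ⇒ A = (1/2, 0)
2. F lies on line WE with WF:FE = 5:(-3) ⇒ F = (5/2, -3/2)
3. Z is the intersection of line EG and line AF ⇒ Z = (11/14, -3/14)
Z = E + t·(G−E) with t = 3/28, so EZ:ZG = t:(1−t) = 3/28:25/28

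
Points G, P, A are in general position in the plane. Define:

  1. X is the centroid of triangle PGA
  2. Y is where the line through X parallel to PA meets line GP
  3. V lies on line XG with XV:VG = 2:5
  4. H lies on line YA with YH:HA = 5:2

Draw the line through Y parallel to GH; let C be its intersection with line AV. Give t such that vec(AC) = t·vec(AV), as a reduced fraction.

Set G = (0, 0), P = (1, 0), A = (0, 1); any affine frame gives the same invariant.
1. X is the centroid of triangle PGA ⇒ X = (1/3, 1/3)
2. Y is where the line through X parallel to PA meets line GP ⇒ Y = (2/3, 0)
3. V lies on line XG with XV:VG = 2:5 ⇒ V = (5/21, 5/21)
4. H lies on line YA with YH:HA = 5:2 ⇒ H = (4/21, 5/7)
through Y parallel to GH: direction (4/21, 5/7); meets AV at C = (70/139, -85/139)
C = A + t·(V−A) with t = 294/139

t = 294/139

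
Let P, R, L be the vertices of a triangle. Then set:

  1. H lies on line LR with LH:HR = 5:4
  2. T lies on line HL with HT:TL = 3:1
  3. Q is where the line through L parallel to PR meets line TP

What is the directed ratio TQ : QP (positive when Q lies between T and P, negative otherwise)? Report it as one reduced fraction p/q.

Work in coordinates with P = (0, 0), R = (1, 0), L = (0, 1).
1. H lies on line LR with LH:HR = 5:4 ⇒ H = (5/9, 4/9)
2. T lies on line HL with HT:TL = 3:1 ⇒ T = (5/36, 31/36)
3. Q is where the line through L parallel to PR meets line TP ⇒ Q = (5/31, 1)
Q = T + t·(P−T) with t = -5/31, so TQ:QP = t:(1−t) = -5/31:36/31

TQ:QP = -5/36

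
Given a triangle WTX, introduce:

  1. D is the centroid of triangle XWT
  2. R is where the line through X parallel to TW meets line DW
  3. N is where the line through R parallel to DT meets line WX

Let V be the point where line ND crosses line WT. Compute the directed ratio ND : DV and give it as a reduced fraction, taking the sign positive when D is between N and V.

ND:DV = 7/2

Set W = (0, 0), T = (1, 0), X = (0, 1); any affine frame gives the same invariant.
1. D is the centroid of triangle XWT ⇒ D = (1/3, 1/3)
2. R is where the line through X parallel to TW meets line DW ⇒ R = (1, 1)
3. N is where the line through R parallel to DT meets line WX ⇒ N = (0, 3/2)
line ND meets WT at V = (3/7, 0)
D = N + t·(V−N) with t = 7/9, so ND:DV = 7/9:2/9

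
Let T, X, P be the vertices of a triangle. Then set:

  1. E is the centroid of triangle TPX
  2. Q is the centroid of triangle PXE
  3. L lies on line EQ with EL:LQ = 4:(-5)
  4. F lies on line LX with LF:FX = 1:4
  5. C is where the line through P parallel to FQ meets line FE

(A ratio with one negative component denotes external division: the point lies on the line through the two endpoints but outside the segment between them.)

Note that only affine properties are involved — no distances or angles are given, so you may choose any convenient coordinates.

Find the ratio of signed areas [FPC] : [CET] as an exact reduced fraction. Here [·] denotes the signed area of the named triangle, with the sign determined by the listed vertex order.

[FPC]:[CET] = 247/54

Assign T = (0, 0), X = (1, 0), P = (0, 1) — the answer is frame-independent, so this choice is without loss of generality.
1. E is the centroid of triangle TPX ⇒ E = (1/3, 1/3)
2. Q is the centroid of triangle PXE ⇒ Q = (4/9, 4/9)
3. L lies on line EQ with EL:LQ = 4:(-5) ⇒ L = (-1/9, -1/9)
4. F lies on line LX with LF:FX = 1:4 ⇒ F = (1/9, -4/45)
5. C is where the line through P parallel to FQ meets line FE ⇒ C = (13/3, 119/15)
2·[FPC] = -247/45, 2·[CET] = -6/5
[FPC]:[CET] = -247/45:-6/5 = 247/54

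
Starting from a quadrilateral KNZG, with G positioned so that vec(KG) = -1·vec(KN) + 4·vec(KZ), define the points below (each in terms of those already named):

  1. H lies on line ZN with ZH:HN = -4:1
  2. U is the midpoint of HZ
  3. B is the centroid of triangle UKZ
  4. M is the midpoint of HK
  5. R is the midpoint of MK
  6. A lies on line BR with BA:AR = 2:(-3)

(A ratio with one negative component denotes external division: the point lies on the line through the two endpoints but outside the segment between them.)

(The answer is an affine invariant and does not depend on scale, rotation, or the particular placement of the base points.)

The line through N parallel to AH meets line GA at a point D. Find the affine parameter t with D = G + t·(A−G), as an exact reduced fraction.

Assign K = (0, 0), N = (1, 0), Z = (0, 1), G = (-1, 4) — the answer is frame-independent, so this choice is without loss of generality.
1. H lies on line ZN with ZH:HN = -4:1 ⇒ H = (4/3, -1/3)
2. U is the midpoint of HZ ⇒ U = (2/3, 1/3)
3. B is the centroid of triangle UKZ ⇒ B = (2/9, 4/9)
4. M is the midpoint of HK ⇒ M = (2/3, -1/6)
5. R is the midpoint of MK ⇒ R = (1/3, -1/12)
6. A lies on line BR with BA:AR = 2:(-3) ⇒ A = (0, 3/2)
through N parallel to AH: direction (4/3, -11/6); meets GA at D = (1/9, 11/9)
D = G + t·(A−G) with t = 10/9

t = 10/9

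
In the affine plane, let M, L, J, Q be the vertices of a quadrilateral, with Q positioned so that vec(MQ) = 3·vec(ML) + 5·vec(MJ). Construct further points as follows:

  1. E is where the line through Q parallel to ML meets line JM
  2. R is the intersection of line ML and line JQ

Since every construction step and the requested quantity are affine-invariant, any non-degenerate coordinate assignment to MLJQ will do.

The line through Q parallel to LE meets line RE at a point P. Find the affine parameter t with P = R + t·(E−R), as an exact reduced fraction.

t = 19/7

Set M = (0, 0), L = (1, 0), J = (0, 1), Q = (3, 5); any affine frame gives the same invariant.
1. E is where the line through Q parallel to ML meets line JM ⇒ E = (0, 5)
2. R is the intersection of line ML and line JQ ⇒ R = (-3/4, 0)
through Q parallel to LE: direction (-1, 5); meets RE at P = (9/7, 95/7)
P = R + t·(E−R) with t = 19/7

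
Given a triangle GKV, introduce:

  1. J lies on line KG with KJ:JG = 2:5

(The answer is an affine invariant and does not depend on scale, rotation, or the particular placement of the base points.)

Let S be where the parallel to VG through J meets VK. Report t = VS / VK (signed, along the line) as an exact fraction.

Work in coordinates with G = (0, 0), K = (1, 0), V = (0, 1).
1. J lies on line KG with KJ:JG = 2:5 ⇒ J = (5/7, 0)
through J parallel to VG: direction (0, -1); meets VK at S = (5/7, 2/7)
S = V + t·(K−V) with t = 5/7

t = 5/7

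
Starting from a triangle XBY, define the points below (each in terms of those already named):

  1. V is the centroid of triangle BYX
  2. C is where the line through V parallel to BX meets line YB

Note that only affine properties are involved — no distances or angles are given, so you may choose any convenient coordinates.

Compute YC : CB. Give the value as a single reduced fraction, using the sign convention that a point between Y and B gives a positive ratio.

YC:CB = 2

Assign X = (0, 0), B = (1, 0), Y = (0, 1) — the answer is frame-independent, so this choice is without loss of generality.
1. V is the centroid of triangle BYX ⇒ V = (1/3, 1/3)
2. C is where the line through V parallel to BX meets line YB ⇒ C = (2/3, 1/3)
C = Y + t·(B−Y) with t = 2/3, so YC:CB = t:(1−t) = 2/3:1/3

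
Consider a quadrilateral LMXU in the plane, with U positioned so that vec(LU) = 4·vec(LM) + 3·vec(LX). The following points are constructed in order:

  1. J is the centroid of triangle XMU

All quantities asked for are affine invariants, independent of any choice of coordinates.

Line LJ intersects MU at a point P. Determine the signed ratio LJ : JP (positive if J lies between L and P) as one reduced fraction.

LJ:JP = 1/2

Set L = (0, 0), M = (1, 0), X = (0, 1), U = (4, 3); any affine frame gives the same invariant.
1. J is the centroid of triangle XMU ⇒ J = (5/3, 4/3)
line LJ meets MU at P = (5, 4)
J = L + t·(P−L) with t = 1/3, so LJ:JP = 1/3:2/3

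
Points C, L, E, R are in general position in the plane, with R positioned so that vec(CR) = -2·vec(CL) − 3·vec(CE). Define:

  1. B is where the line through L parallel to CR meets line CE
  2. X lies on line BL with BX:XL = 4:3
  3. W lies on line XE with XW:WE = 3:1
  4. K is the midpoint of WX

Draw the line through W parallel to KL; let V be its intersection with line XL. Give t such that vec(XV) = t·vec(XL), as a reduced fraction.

Set C = (0, 0), L = (1, 0), E = (0, 1), R = (-2, -3); any affine frame gives the same invariant.
1. B is where the line through L parallel to CR meets line CE ⇒ B = (0, -3/2)
2. X lies on line BL with BX:XL = 4:3 ⇒ X = (4/7, -9/14)
3. W lies on line XE with XW:WE = 3:1 ⇒ W = (1/7, 33/56)
4. K is the midpoint of WX ⇒ K = (5/14, -3/112)
through W parallel to KL: direction (9/14, 3/112); meets XL at V = (10/7, 9/14)
V = X + t·(L−X) with t = 2

t = 2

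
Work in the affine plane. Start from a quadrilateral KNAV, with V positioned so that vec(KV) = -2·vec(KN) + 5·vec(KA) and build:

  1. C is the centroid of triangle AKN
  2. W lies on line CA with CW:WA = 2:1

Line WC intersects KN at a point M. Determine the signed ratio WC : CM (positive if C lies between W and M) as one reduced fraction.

Assign K = (0, 0), N = (1, 0), A = (0, 1), V = (-2, 5) — the answer is frame-independent, so this choice is without loss of generality.
1. C is the centroid of triangle AKN ⇒ C = (1/3, 1/3)
2. W lies on line CA with CW:WA = 2:1 ⇒ W = (1/9, 7/9)
line WC meets KN at M = (1/2, 0)
C = W + t·(M−W) with t = 4/7, so WC:CM = 4/7:3/7

WC:CM = 4/3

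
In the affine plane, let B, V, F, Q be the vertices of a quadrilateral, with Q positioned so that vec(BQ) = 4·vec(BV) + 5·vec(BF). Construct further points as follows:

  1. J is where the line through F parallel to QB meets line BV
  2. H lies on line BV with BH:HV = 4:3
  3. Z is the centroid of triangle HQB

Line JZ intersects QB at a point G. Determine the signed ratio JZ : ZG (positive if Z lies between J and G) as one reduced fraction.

Assign B = (0, 0), V = (1, 0), F = (0, 1), Q = (4, 5) — the answer is frame-independent, so this choice is without loss of generality.
1. J is where the line through F parallel to QB meets line BV ⇒ J = (-4/5, 0)
2. H lies on line BV with BH:HV = 4:3 ⇒ H = (4/7, 0)
3. Z is the centroid of triangle HQB ⇒ Z = (32/21, 5/3)
line JZ meets QB at G = (14/13, 35/26)
Z = J + t·(G−J) with t = 26/21, so JZ:ZG = 26/21:-5/21

JZ:ZG = -26/5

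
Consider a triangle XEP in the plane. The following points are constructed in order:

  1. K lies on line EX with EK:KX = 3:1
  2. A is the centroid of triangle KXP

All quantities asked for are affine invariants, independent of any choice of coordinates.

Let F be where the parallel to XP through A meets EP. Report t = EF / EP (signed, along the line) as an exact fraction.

Work in coordinates with X = (0, 0), E = (1, 0), P = (0, 1).
1. K lies on line EX with EK:KX = 3:1 ⇒ K = (1/4, 0)
2. A is the centroid of triangle KXP ⇒ A = (1/12, 1/3)
through A parallel to XP: direction (0, 1); meets EP at F = (1/12, 11/12)
F = E + t·(P−E) with t = 11/12

t = 11/12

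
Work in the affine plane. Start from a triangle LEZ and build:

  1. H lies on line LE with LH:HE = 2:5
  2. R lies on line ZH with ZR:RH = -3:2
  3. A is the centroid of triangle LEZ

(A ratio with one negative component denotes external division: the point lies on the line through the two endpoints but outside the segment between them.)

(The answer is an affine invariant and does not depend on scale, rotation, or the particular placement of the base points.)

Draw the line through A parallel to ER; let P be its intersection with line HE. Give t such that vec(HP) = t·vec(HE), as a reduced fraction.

t = 1/30

Assign L = (0, 0), E = (1, 0), Z = (0, 1) — the answer is frame-independent, so this choice is without loss of generality.
1. H lies on line LE with LH:HE = 2:5 ⇒ H = (2/7, 0)
2. R lies on line ZH with ZR:RH = -3:2 ⇒ R = (6/7, -2)
3. A is the centroid of triangle LEZ ⇒ A = (1/3, 1/3)
through A parallel to ER: direction (-1/7, -2); meets HE at P = (13/42, 0)
P = H + t·(E−H) with t = 1/30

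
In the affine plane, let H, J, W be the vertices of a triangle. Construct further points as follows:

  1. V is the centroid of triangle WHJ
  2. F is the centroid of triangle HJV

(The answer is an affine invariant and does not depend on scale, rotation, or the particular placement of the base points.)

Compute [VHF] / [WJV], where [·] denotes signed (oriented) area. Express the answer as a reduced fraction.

[VHF]:[WJV] = -1/3

Set H = (0, 0), J = (1, 0), W = (0, 1); any affine frame gives the same invariant.
1. V is the centroid of triangle WHJ ⇒ V = (1/3, 1/3)
2. F is the centroid of triangle HJV ⇒ F = (4/9, 1/9)
2·[VHF] = 1/9, 2·[WJV] = -1/3
[VHF]:[WJV] = 1/9:-1/3 = -1/3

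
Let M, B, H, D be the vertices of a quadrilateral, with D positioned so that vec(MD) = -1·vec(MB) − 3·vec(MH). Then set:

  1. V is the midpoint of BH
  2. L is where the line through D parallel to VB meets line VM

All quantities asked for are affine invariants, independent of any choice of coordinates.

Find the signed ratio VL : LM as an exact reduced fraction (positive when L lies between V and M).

VL:LM = -5/4

Set M = (0, 0), B = (1, 0), H = (0, 1), D = (-1, -3); any affine frame gives the same invariant.
1. V is the midpoint of BH ⇒ V = (1/2, 1/2)
2. L is where the line through D parallel to VB meets line VM ⇒ L = (-2, -2)
L = V + t·(M−V) with t = 5, so VL:LM = t:(1−t) = 5:-4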